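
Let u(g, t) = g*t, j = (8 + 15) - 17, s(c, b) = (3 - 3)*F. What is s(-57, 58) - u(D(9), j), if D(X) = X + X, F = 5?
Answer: -108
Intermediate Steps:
s(c, b) = 0 (s(c, b) = (3 - 3)*5 = 0*5 = 0)
D(X) = 2*X
j = 6 (j = 23 - 17 = 6)
s(-57, 58) - u(D(9), j) = 0 - 2*9*6 = 0 - 18*6 = 0 - 1*108 = 0 - 108 = -108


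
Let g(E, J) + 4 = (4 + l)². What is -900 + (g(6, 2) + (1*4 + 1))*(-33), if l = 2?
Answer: -2121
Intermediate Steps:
g(E, J) = 32 (g(E, J) = -4 + (4 + 2)² = -4 + 6² = -4 + 36 = 32)
-900 + (g(6, 2) + (1*4 + 1))*(-33) = -900 + (32 + (1*4 + 1))*(-33) = -900 + (32 + (4 + 1))*(-33) = -900 + (32 + 5)*(-33) = -900 + 37*(-33) = -900 - 1221 = -2121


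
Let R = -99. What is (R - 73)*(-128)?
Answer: 22016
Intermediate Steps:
(R - 73)*(-128) = (-99 - 73)*(-128) = -172*(-128) = 22016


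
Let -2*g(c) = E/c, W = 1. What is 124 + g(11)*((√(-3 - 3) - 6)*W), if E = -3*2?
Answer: 1346/11 + 3*I*√6/11 ≈ 122.36 + 0.66804*I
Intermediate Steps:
E = -6
g(c) = 3/c (g(c) = -(-3)/c = 3/c)
124 + g(11)*((√(-3 - 3) - 6)*W) = 124 + (3/11)*((√(-3 - 3) - 6)*1) = 124 + (3*(1/11))*((√(-6) - 6)*1) = 124 + 3*((I*√6 - 6)*1)/11 = 124 + 3*((-6 + I*√6)*1)/11 = 124 + 3*(-6 + I*√6)/11 = 124 + (-18/11 + 3*I*√6/11) = 1346/11 + 3*I*√6/11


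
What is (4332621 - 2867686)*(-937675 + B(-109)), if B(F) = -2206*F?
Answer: -1021383445635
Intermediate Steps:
(4332621 - 2867686)*(-937675 + B(-109)) = (4332621 - 2867686)*(-937675 - 2206*(-109)) = 1464935*(-937675 + 240454) = 1464935*(-697221) = -1021383445635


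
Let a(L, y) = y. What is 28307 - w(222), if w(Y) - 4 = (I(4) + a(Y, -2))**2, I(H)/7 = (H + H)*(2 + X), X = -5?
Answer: -597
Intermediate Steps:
I(H) = -42*H (I(H) = 7*((H + H)*(2 - 5)) = 7*((2*H)*(-3)) = 7*(-6*H) = -42*H)
w(Y) = 28904 (w(Y) = 4 + (-42*4 - 2)**2 = 4 + (-168 - 2)**2 = 4 + (-170)**2 = 4 + 28900 = 28904)
28307 - w(222) = 28307 - 1*28904 = 28307 - 28904 = -597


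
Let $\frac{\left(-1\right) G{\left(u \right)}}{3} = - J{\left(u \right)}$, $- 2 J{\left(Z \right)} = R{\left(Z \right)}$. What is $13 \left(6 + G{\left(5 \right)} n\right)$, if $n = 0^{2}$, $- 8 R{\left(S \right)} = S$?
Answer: $78$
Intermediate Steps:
$R{\left(S \right)} = - \frac{S}{8}$
$J{\left(Z \right)} = \frac{Z}{16}$ ($J{\left(Z \right)} = - \frac{\left(- \frac{1}{8}\right) Z}{2} = \frac{Z}{16}$)
$n = 0$
$G{\left(u \right)} = \frac{3 u}{16}$ ($G{\left(u \right)} = - 3 \left(- \frac{u}{16}\right) = \frac{3 u}{16}$)
$13 \left(6 + G{\left(5 \right)} n\right) = 13 \left(6 + \frac{3}{16} \cdot 5 \cdot 0\right) = 13 \left(6 + \frac{15}{16} \cdot 0\right) = 13 \left(6 + 0\right) = 13 \cdot 6 = 78$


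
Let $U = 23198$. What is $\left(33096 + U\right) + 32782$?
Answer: $89076$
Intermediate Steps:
$\left(33096 + U\right) + 32782 = \left(33096 + 23198\right) + 32782 = 56294 + 32782 = 89076$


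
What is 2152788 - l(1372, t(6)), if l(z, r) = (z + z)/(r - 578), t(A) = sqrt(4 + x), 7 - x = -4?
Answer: 719181320404/334069 + 2744*sqrt(15)/334069 ≈ 2.1528e+6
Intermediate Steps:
x = 11 (x = 7 - 1*(-4) = 7 + 4 = 11)
t(A) = sqrt(15) (t(A) = sqrt(4 + 11) = sqrt(15))
l(z, r) = 2*z/(-578 + r) (l(z, r) = (2*z)/(-578 + r) = 2*z/(-578 + r))
2152788 - l(1372, t(6)) = 2152788 - 2*1372/(-578 + sqrt(15)) = 2152788 - 2744/(-578 + sqrt(15))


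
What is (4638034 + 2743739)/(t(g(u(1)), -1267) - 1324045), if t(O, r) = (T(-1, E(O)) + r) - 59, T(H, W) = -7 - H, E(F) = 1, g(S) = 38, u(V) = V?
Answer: -7381773/1325377 ≈ -5.5696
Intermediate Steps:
t(O, r) = -65 + r (t(O, r) = ((-7 - 1*(-1)) + r) - 59 = ((-7 + 1) + r) - 59 = (-6 + r) - 59 = -65 + r)
(4638034 + 2743739)/(t(g(u(1)), -1267) - 1324045) = (4638034 + 2743739)/((-65 - 1267) - 1324045) = 7381773/(-1332 - 1324045) = 7381773/(-1325377) = 7381773*(-1/1325377) = -7381773/1325377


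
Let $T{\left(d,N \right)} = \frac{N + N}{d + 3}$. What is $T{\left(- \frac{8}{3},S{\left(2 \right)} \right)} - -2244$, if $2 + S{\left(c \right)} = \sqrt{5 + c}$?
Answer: $2232 + 6 \sqrt{7} \approx 2247.9$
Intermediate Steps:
$S{\left(c \right)} = -2 + \sqrt{5 + c}$
$T{\left(d,N \right)} = \frac{2 N}{3 + d}$
$T{\left(- \frac{8}{3},S{\left(2 \right)} \right)} - -2244 = \frac{2 \left(-2 + \sqrt{5 + 2}\right)}{3 - \frac{8}{3}} - -2244 = \frac{2 \left(-2 + \sqrt{7}\right)}{3 - \frac{8}{3}} + 2244 = 2 \left(-2 + \sqrt{7}\right) \frac{1}{\frac{1}{3}} + 2244 = 2 \left(-2 + \sqrt{7}\right) 3 + 2244 = \left(-12 + 6 \sqrt{7}\right) + 2244 = 2232 + 6 \sqrt{7}$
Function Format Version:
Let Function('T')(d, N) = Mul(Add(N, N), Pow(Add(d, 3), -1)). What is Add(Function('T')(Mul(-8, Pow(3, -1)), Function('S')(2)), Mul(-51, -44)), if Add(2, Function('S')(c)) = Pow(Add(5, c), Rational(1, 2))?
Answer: Add(2232, Mul(6, Pow(7, Rational(1, 2)))) ≈ 2247.9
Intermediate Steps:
Function('S')(c) = Add(-2, Pow(Add(5, c), Rational(1, 2)))
Function('T')(d, N) = Mul(2, N, Pow(Add(3, d), -1)) (Function('T')(d, N) = Mul(Mul(2, N), Pow(Add(3, d), -1)) = Mul(2, N, Pow(Add(3, d), -1)))
Add(Function('T')(Mul(-8, Pow(3, -1)), Function('S')(2)), Mul(-51, -44)) = Add(Mul(2, Add(-2, Pow(Add(5, 2), Rational(1, 2))), Pow(Add(3, Mul(-8, Pow(3, -1))), -1)), Mul(-51, -44)) = Add(Mul(2, Add(-2, Pow(7, Rational(1, 2))), Pow(Add(3, Mul(-8, Rational(1, 3))), -1)), 2244) = Add(Mul(2, Add(-2, Pow(7, Rational(1, 2))), Pow(Add(3, Rational(-8, 3)), -1)), 2244) = Add(Mul(2, Add(-2, Pow(7, Rational(1, 2))), Pow(Rational(1, 3), -1)), 2244) = Add(Mul(2, Add(-2, Pow(7, Rational(1, 2))), 3), 2244) = Add(Add(-12, Mul(6, Pow(7, Rational(1, 2)))), 2244) = Add(2232, Mul(6, Pow(7, Rational(1, 2))))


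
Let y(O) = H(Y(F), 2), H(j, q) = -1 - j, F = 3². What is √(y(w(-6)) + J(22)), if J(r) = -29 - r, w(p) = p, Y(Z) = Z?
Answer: I*√61 ≈ 7.8102*I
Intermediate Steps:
F = 9
y(O) = -10 (y(O) = -1 - 1*9 = -1 - 9 = -10)
√(y(w(-6)) + J(22)) = √(-10 + (-29 - 1*22)) = √(-10 + (-29 - 22)) = √(-10 - 51) = √(-61) = I*√61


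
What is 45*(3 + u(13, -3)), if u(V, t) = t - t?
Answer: 135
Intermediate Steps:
u(V, t) = 0
45*(3 + u(13, -3)) = 45*(3 + 0) = 45*3 = 135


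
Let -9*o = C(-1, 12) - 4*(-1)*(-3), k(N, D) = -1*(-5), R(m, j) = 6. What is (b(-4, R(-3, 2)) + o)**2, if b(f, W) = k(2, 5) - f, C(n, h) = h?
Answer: 81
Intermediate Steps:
k(N, D) = 5
b(f, W) = 5 - f
o = 0 (o = -(12 - 4*(-1)*(-3))/9 = -(12 + 4*(-3))/9 = -(12 - 12)/9 = -1/9*0 = 0)
(b(-4, R(-3, 2)) + o)**2 = ((5 - 1*(-4)) + 0)**2 = ((5 + 4) + 0)**2 = (9 + 0)**2 = 9**2 = 81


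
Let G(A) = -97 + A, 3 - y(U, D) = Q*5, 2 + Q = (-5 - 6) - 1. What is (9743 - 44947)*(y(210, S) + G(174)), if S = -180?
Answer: -5280600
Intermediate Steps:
Q = -14 (Q = -2 + ((-5 - 6) - 1) = -2 + (-11 - 1) = -2 - 12 = -14)
y(U, D) = 73 (y(U, D) = 3 - (-14)*5 = 3 - 1*(-70) = 3 + 70 = 73)
(9743 - 44947)*(y(210, S) + G(174)) = (9743 - 44947)*(73 + (-97 + 174)) = -35204*(73 + 77) = -35204*150 = -5280600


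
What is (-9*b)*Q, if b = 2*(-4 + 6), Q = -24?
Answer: 864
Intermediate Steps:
b = 4 (b = 2*2 = 4)
(-9*b)*Q = -9*4*(-24) = -36*(-24) = 864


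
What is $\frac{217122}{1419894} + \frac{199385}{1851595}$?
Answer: $\frac{22837585826}{87635621031} \approx 0.2606$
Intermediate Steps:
$\frac{217122}{1419894} + \frac{199385}{1851595} = 217122 \cdot \frac{1}{1419894} + 199385 \cdot \frac{1}{1851595} = \frac{36187}{236649} + \frac{39877}{370319} = \frac{22837585826}{87635621031}$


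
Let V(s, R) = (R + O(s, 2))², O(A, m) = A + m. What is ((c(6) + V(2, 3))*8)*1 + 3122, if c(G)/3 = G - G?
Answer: 3514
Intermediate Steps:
V(s, R) = (2 + R + s)² (V(s, R) = (R + (s + 2))² = (R + (2 + s))² = (2 + R + s)²)
c(G) = 0 (c(G) = 3*(G - G) = 3*0 = 0)
((c(6) + V(2, 3))*8)*1 + 3122 = ((0 + (2 + 3 + 2)²)*8)*1 + 3122 = ((0 + 7²)*8)*1 + 3122 = ((0 + 49)*8)*1 + 3122 = (49*8)*1 + 3122 = 392*1 + 3122 = 392 + 3122 = 3514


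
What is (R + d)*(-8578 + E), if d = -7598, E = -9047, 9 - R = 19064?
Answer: 469759125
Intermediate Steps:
R = -19055 (R = 9 - 1*19064 = 9 - 19064 = -19055)
(R + d)*(-8578 + E) = (-19055 - 7598)*(-8578 - 9047) = -26653*(-17625) = 469759125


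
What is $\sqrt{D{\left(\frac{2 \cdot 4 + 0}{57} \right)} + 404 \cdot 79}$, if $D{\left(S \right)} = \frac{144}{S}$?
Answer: $\sqrt{32942} \approx 181.5$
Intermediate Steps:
$\sqrt{D{\left(\frac{2 \cdot 4 + 0}{57} \right)} + 404 \cdot 79} = \sqrt{\frac{144}{\left(2 \cdot 4 + 0\right) \frac{1}{57}} + 404 \cdot 79} = \sqrt{\frac{144}{\left(8 + 0\right) \frac{1}{57}} + 31916} = \sqrt{\frac{144}{8 \cdot \frac{1}{57}} + 31916} = \sqrt{\frac{144}{\frac{8}{57}} + 31916} = \sqrt{144 \cdot \frac{57}{8} + 31916} = \sqrt{1026 + 31916} = \sqrt{32942}$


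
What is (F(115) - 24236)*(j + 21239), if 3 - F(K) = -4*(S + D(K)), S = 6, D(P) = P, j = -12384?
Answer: -210297395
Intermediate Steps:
F(K) = 27 + 4*K (F(K) = 3 - (-4)*(6 + K) = 3 - (-24 - 4*K) = 3 + (24 + 4*K) = 27 + 4*K)
(F(115) - 24236)*(j + 21239) = ((27 + 4*115) - 24236)*(-12384 + 21239) = ((27 + 460) - 24236)*8855 = (487 - 24236)*8855 = -23749*8855 = -210297395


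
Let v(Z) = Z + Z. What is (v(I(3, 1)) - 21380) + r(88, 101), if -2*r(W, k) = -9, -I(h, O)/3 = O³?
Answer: -42763/2 ≈ -21382.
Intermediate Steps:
I(h, O) = -3*O³
r(W, k) = 9/2 (r(W, k) = -½*(-9) = 9/2)
v(Z) = 2*Z
(v(I(3, 1)) - 21380) + r(88, 101) = (2*(-3*1³) - 21380) + 9/2 = (2*(-3*1) - 21380) + 9/2 = (2*(-3) - 21380) + 9/2 = (-6 - 21380) + 9/2 = -21386 + 9/2 = -42763/2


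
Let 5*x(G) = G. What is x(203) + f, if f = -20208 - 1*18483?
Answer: -193252/5 ≈ -38650.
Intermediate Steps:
x(G) = G/5
f = -38691 (f = -20208 - 18483 = -38691)
x(203) + f = (⅕)*203 - 38691 = 203/5 - 38691 = -193252/5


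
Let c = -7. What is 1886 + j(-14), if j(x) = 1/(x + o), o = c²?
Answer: 66011/35 ≈ 1886.0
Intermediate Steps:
o = 49 (o = (-7)² = 49)
j(x) = 1/(49 + x) (j(x) = 1/(x + 49) = 1/(49 + x))
1886 + j(-14) = 1886 + 1/(49 - 14) = 1886 + 1/35 = 66011/35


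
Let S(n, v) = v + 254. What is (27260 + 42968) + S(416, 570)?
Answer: 71052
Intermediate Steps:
S(n, v) = 254 + v
(27260 + 42968) + S(416, 570) = (27260 + 42968) + (254 + 570) = 70228 + 824 = 71052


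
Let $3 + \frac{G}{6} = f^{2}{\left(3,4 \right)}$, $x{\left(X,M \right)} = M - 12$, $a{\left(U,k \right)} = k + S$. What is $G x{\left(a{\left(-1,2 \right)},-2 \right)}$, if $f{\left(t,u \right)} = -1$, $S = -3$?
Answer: $168$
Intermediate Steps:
$a{\left(U,k \right)} = -3 + k$ ($a{\left(U,k \right)} = k - 3 = -3 + k$)
$x{\left(X,M \right)} = -12 + M$
$G = -12$ ($G = -18 + 6 \left(-1\right)^{2} = -18 + 6 \cdot 1 = -18 + 6 = -12$)
$G x{\left(a{\left(-1,2 \right)},-2 \right)} = - 12 \left(-12 - 2\right) = \left(-12\right) \left(-14\right) = 168$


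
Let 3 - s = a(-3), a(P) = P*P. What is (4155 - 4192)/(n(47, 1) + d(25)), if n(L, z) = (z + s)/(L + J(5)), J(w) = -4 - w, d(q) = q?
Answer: -1406/945 ≈ -1.4878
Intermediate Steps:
a(P) = P**2
s = -6 (s = 3 - 1*(-3)**2 = 3 - 1*9 = 3 - 9 = -6)
n(L, z) = (-6 + z)/(-9 + L) (n(L, z) = (z - 6)/(L + (-4 - 1*5)) = (-6 + z)/(L + (-4 - 5)) = (-6 + z)/(L - 9) = (-6 + z)/(-9 + L))
(4155 - 4192)/(n(47, 1) + d(25)) = (4155 - 4192)/((-6 + 1)/(-9 + 47) + 25) = -37/(-5/38 + 25) = -37/945/38 = -37*38/945 = -1406/945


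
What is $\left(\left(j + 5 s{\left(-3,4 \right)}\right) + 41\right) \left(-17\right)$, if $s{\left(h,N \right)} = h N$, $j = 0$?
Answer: $323$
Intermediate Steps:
$s{\left(h,N \right)} = N h$
$\left(\left(j + 5 s{\left(-3,4 \right)}\right) + 41\right) \left(-17\right) = \left(\left(0 + 5 \cdot 4 \left(-3\right)\right) + 41\right) \left(-17\right) = \left(\left(0 + 5 \left(-12\right)\right) + 41\right) \left(-17\right) = \left(\left(0 - 60\right) + 41\right) \left(-17\right) = \left(-60 + 41\right) \left(-17\right) = \left(-19\right) \left(-17\right) = 323$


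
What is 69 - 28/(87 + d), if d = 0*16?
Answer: 5975/87 ≈ 68.678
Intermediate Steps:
d = 0
69 - 28/(87 + d) = 69 - 28/(87 + 0) = 69 - 28/87 = 5975/87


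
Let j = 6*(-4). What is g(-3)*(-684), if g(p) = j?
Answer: 16416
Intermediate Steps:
j = -24
g(p) = -24
g(-3)*(-684) = -24*(-684) = 16416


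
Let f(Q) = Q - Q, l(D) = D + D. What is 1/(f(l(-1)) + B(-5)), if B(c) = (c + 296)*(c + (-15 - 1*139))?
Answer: -1/46269 ≈ -2.1613e-5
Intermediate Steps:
l(D) = 2*D
f(Q) = 0
B(c) = (-154 + c)*(296 + c) (B(c) = (296 + c)*(c + (-15 - 139)) = (296 + c)*(c - 154) = (296 + c)*(-154 + c) = (-154 + c)*(296 + c))
1/(f(l(-1)) + B(-5)) = 1/(0 + (-45584 + (-5)**2 + 142*(-5))) = 1/(0 + (-45584 + 25 - 710)) = 1/(0 - 46269) = 1/(-46269) = -1/46269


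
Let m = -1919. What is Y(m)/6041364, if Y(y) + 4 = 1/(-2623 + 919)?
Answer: -6817/10294484256 ≈ -6.6220e-7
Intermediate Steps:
Y(y) = -6817/1704 (Y(y) = -4 + 1/(-2623 + 919) = -4 + 1/(-1704) = -4 - 1/1704 = -6817/1704)
Y(m)/6041364 = -6817/1704/6041364 = -6817/1704*1/6041364 = -6817/10294484256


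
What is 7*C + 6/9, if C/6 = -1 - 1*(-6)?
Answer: 632/3 ≈ 210.67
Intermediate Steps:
C = 30 (C = 6*(-1 - 1*(-6)) = 6*(-1 + 6) = 6*5 = 30)
7*C + 6/9 = 7*30 + 6/9 = 210 + 6*(⅑) = 210 + ⅔ = 632/3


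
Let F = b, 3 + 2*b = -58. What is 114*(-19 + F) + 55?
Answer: -5588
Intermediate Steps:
b = -61/2 (b = -3/2 + (½)*(-58) = -3/2 - 29 = -61/2 ≈ -30.500)
F = -61/2 ≈ -30.500
114*(-19 + F) + 55 = 114*(-19 - 61/2) + 55 = 114*(-99/2) + 55 = -5643 + 55 = -5588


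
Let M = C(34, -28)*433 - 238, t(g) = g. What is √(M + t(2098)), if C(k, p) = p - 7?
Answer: I*√13295 ≈ 115.3*I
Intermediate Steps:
C(k, p) = -7 + p
M = -15393 (M = (-7 - 28)*433 - 238 = -35*433 - 238 = -15155 - 238 = -15393)
√(M + t(2098)) = √(-15393 + 2098) = √(-13295) = I*√13295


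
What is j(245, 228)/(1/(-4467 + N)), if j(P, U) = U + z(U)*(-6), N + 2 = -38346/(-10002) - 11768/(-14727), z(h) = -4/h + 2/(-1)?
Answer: -26315490215584/24549909 ≈ -1.0719e+6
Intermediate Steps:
z(h) = -2 - 4/h (z(h) = -4/h + 2*(-1) = -4/h - 2 = -2 - 4/h)
N = 64637695/24549909 (N = -2 + (-38346/(-10002) - 11768/(-14727)) = -2 + (-38346*(-1/10002) - 11768*(-1/14727)) = -2 + (6391/1667 + 11768/14727) = -2 + 113737513/24549909 = 64637695/24549909 ≈ 2.6329)
j(P, U) = 12 + U + 24/U (j(P, U) = U + (-2 - 4/U)*(-6) = U + (12 + 24/U) = 12 + U + 24/U)
j(245, 228)/(1/(-4467 + N)) = (12 + 228 + 24/228)/(1/(-4467 + 64637695/24549909)) = (12 + 228 + 24*(1/228))/(1/(-109599805808/24549909)) = (12 + 228 + 2/19)/(-24549909/109599805808) = (4562/19)*(-109599805808/24549909) = -26315490215584/24549909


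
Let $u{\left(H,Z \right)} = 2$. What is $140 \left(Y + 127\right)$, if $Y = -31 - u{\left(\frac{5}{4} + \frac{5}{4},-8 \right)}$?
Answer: $13160$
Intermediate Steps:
$Y = -33$ ($Y = -31 - 2 = -33$)
$140 \left(Y + 127\right) = 140 \left(-33 + 127\right) = 140 \cdot 94 = 13160$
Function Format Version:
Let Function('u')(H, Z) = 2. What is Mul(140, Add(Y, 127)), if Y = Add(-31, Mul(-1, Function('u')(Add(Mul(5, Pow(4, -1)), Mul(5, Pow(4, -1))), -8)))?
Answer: 13160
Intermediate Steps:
Y = -33 (Y = Add(-31, Mul(-1, 2)) = Add(-31, -2) = -33)
Mul(140, Add(Y, 127)) = Mul(140, Add(-33, 127)) = Mul(140, 94) = 13160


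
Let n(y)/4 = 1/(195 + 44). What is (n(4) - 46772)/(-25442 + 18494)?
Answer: 310514/46127 ≈ 6.7317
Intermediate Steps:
n(y) = 4/239 (n(y) = 4/(195 + 44) = 4/239)
(n(4) - 46772)/(-25442 + 18494) = (4/239 - 46772)/(-25442 + 18494) = -11178504/239/(-6948) = -11178504/239*(-1/6948) = 310514/46127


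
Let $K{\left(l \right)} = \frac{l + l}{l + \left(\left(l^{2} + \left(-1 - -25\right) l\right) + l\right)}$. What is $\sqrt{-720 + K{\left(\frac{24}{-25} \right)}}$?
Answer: $\frac{i \sqrt{70529855}}{313} \approx 26.831 i$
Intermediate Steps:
$K{\left(l \right)} = \frac{2 l}{l^{2} + 26 l}$ ($K{\left(l \right)} = \frac{2 l}{l + \left(\left(l^{2} + \left(-1 + 25\right) l\right) + l\right)} = \frac{2 l}{l + \left(\left(l^{2} + 24 l\right) + l\right)} = \frac{2 l}{l + \left(l^{2} + 25 l\right)} = \frac{2 l}{l^{2} + 26 l}$)
$\sqrt{-720 + K{\left(\frac{24}{-25} \right)}} = \sqrt{-720 + \frac{2}{26 + \frac{24}{-25}}} = \sqrt{-720 + \frac{2}{26 + 24 \left(- \frac{1}{25}\right)}} = \sqrt{-720 + \frac{2}{26 - \frac{24}{25}}} = \sqrt{-720 + \frac{2}{\frac{626}{25}}} = \sqrt{-720 + 2 \cdot \frac{25}{626}} = \sqrt{-720 + \frac{25}{313}} = \sqrt{- \frac{225335}{313}} = \frac{i \sqrt{70529855}}{313}$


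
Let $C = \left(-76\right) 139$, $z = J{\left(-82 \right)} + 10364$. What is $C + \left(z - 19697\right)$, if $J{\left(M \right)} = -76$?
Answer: $-19973$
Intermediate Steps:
$z = 10288$ ($z = -76 + 10364 = 10288$)
$C = -10564$
$C + \left(z - 19697\right) = -10564 + \left(10288 - 19697\right) = -10564 - 9409 = -19973$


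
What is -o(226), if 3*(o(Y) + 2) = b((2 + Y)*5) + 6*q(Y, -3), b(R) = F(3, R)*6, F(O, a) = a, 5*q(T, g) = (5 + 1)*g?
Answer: -11354/5 ≈ -2270.8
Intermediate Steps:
q(T, g) = 6*g/5 (q(T, g) = ((5 + 1)*g)/5 = (6*g)/5 = 6*g/5)
b(R) = 6*R (b(R) = R*6 = 6*R)
o(Y) = 54/5 + 10*Y (o(Y) = -2 + (6*((2 + Y)*5) + 6*((6/5)*(-3)))/3 = -2 + (6*(10 + 5*Y) + 6*(-18/5))/3 = -2 + ((60 + 30*Y) - 108/5)/3 = -2 + (192/5 + 30*Y)/3 = -2 + (64/5 + 10*Y) = 54/5 + 10*Y)
-o(226) = -(54/5 + 10*226) = -(54/5 + 2260) = -1*11354/5 = -11354/5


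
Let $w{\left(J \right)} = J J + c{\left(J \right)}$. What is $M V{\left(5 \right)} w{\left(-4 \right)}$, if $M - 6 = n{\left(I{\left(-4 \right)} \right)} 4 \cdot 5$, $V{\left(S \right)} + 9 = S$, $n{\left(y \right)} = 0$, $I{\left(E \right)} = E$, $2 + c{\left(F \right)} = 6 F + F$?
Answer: $336$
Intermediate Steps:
$c{\left(F \right)} = -2 + 7 F$ ($c{\left(F \right)} = -2 + \left(6 F + F\right) = -2 + 7 F$)
$V{\left(S \right)} = -9 + S$
$w{\left(J \right)} = -2 + J^{2} + 7 J$ ($w{\left(J \right)} = J J + \left(-2 + 7 J\right) = J^{2} + \left(-2 + 7 J\right) = -2 + J^{2} + 7 J$)
$M = 6$ ($M = 6 + 0 \cdot 4 \cdot 5 = 6 + 0 \cdot 5 = 6 + 0 = 6$)
$M V{\left(5 \right)} w{\left(-4 \right)} = 6 \left(-9 + 5\right) \left(-2 + \left(-4\right)^{2} + 7 \left(-4\right)\right) = 6 \left(-4\right) \left(-2 + 16 - 28\right) = \left(-24\right) \left(-14\right) = 336$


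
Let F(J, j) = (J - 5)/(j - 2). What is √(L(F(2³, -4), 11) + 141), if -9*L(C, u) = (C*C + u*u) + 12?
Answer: √4543/6 ≈ 11.234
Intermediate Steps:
F(J, j) = (-5 + J)/(-2 + j)
L(C, u) = -4/3 - C²/9 - u²/9 (L(C, u) = -((C*C + u*u) + 12)/9 = -((C² + u²) + 12)/9 = -(12 + C² + u²)/9 = -4/3 - C²/9 - u²/9)
√(L(F(2³, -4), 11) + 141) = √((-4/3 - (-5 + 2³)²/(-2 - 4)²/9 - ⅑*11²) + 141) = √((-4/3 - (-5 + 8)²/36/9 - ⅑*121) + 141) = √((-4/3 - (-⅙*3)²/9 - 121/9) + 141) = √((-4/3 - (-½)²/9 - 121/9) + 141) = √((-4/3 - ⅑*¼ - 121/9) + 141) = √((-4/3 - 1/36 - 121/9) + 141) = √(-533/36 + 141) = √(4543/36) = √4543/6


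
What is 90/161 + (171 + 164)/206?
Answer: 72475/33166 ≈ 2.1852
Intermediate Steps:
90/161 + (171 + 164)/206 = 90*(1/161) + 335*(1/206) = 90/161 + 335/206 = 72475/33166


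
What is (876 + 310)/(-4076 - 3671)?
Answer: -1186/7747 ≈ -0.15309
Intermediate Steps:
(876 + 310)/(-4076 - 3671) = 1186/(-7747) = 1186*(-1/7747) = -1186/7747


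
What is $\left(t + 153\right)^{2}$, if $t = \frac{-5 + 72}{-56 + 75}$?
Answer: $\frac{8844676}{361} \approx 24501.0$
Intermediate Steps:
$t = \frac{67}{19} \approx 3.5263$
$\left(t + 153\right)^{2} = \left(\frac{67}{19} + 153\right)^{2} = \left(\frac{2974}{19}\right)^{2} = \frac{8844676}{361}$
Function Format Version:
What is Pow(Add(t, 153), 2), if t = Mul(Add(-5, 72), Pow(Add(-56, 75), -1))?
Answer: Rational(8844676, 361) ≈ 24501.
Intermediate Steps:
t = Rational(67, 19) (t = Mul(67, Pow(19, -1)) = Mul(67, Rational(1, 19)) = Rational(67, 19) ≈ 3.5263)
Pow(Add(t, 153), 2) = Pow(Add(Rational(67, 19), 153), 2) = Pow(Rational(2974, 19), 2) = Rational(8844676, 361)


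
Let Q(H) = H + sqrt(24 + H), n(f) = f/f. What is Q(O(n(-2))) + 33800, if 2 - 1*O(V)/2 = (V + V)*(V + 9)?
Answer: 33764 + 2*I*sqrt(3) ≈ 33764.0 + 3.4641*I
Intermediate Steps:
n(f) = 1
O(V) = 4 - 4*V*(9 + V) (O(V) = 4 - 2*(V + V)*(V + 9) = 4 - 2*2*V*(9 + V) = 4 - 4*V*(9 + V))
Q(O(n(-2))) + 33800 = ((4 - 36*1 - 4*1**2) + sqrt(24 + (4 - 36*1 - 4*1**2))) + 33800 = ((4 - 36 - 4*1) + sqrt(24 + (4 - 36 - 4*1))) + 33800 = ((4 - 36 - 4) + sqrt(24 + (4 - 36 - 4))) + 33800 = (-36 + sqrt(24 - 36)) + 33800 = (-36 + sqrt(-12)) + 33800 = (-36 + 2*I*sqrt(3)) + 33800 = 33764 + 2*I*sqrt(3)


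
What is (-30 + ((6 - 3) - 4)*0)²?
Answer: 900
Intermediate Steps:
(-30 + ((6 - 3) - 4)*0)² = (-30 + (3 - 4)*0)² = (-30 - 1*0)² = (-30 + 0)² = (-30)² = 900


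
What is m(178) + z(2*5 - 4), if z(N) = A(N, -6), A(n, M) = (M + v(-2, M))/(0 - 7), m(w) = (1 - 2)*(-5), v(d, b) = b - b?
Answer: 41/7 ≈ 5.8571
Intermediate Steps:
v(d, b) = 0
m(w) = 5 (m(w) = -1*(-5) = 5)
A(n, M) = -M/7 (A(n, M) = (M + 0)/(0 - 7) = M/(-7) = M*(-⅐) = -M/7)
z(N) = 6/7 (z(N) = -⅐*(-6) = 6/7)
m(178) + z(2*5 - 4) = 5 + 6/7 = 41/7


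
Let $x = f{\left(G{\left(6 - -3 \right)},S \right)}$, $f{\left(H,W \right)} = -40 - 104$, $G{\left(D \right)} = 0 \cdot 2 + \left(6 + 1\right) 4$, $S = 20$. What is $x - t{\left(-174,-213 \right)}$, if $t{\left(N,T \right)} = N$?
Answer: $30$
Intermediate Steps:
$G{\left(D \right)} = 28$ ($G{\left(D \right)} = 0 + 7 \cdot 4 = 0 + 28 = 28$)
$f{\left(H,W \right)} = -144$ ($f{\left(H,W \right)} = -40 - 104 = -144$)
$x = -144$
$x - t{\left(-174,-213 \right)} = -144 - -174 = -144 + 174 = 30$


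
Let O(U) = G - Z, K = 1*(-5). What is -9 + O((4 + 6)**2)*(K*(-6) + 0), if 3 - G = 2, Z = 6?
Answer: -159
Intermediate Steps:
K = -5
G = 1 (G = 3 - 1*2 = 3 - 2 = 1)
O(U) = -5 (O(U) = 1 - 1*6 = 1 - 6 = -5)
-9 + O((4 + 6)**2)*(K*(-6) + 0) = -9 - 5*(-5*(-6) + 0) = -9 - 5*(30 + 0) = -9 - 5*30 = -9 - 150 = -159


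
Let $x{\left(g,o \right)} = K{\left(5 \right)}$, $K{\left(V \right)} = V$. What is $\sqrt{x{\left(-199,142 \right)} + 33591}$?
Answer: $2 \sqrt{8399} \approx 183.29$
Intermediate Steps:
$x{\left(g,o \right)} = 5$
$\sqrt{x{\left(-199,142 \right)} + 33591} = \sqrt{5 + 33591} = \sqrt{33596} = 2 \sqrt{8399}$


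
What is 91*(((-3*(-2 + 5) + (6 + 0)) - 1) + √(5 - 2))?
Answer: -364 + 91*√3 ≈ -206.38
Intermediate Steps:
91*(((-3*(-2 + 5) + (6 + 0)) - 1) + √(5 - 2)) = 91*(((-3*3 + 6) - 1) + √3) = 91*(((-9 + 6) - 1) + √3) = 91*((-3 - 1) + √3) = 91*(-4 + √3) = -364 + 91*√3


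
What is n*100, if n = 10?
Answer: 1000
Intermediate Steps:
n*100 = 10*100 = 1000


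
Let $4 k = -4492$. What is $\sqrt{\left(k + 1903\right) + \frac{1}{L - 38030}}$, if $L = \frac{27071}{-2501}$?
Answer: $\frac{\sqrt{7060278040320964179}}{95140101} \approx 27.928$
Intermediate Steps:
$k = -1123$ ($k = \frac{1}{4} \left(-4492\right) = -1123$)
$L = - \frac{27071}{2501}$ ($L = 27071 \left(- \frac{1}{2501}\right) = - \frac{27071}{2501} \approx -10.824$)
$\sqrt{\left(k + 1903\right) + \frac{1}{L - 38030}} = \sqrt{\left(-1123 + 1903\right) + \frac{1}{- \frac{27071}{2501} - 38030}} = \sqrt{780 + \frac{1}{- \frac{95140101}{2501}}} = \sqrt{780 - \frac{2501}{95140101}} = \sqrt{\frac{74209276279}{95140101}} = \frac{\sqrt{7060278040320964179}}{95140101}$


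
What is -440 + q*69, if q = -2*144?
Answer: -20312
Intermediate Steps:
q = -288
-440 + q*69 = -440 - 288*69 = -440 - 19872 = -20312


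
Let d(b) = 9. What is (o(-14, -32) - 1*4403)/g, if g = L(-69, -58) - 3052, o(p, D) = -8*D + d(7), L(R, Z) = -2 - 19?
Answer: 4138/3073 ≈ 1.3466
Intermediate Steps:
L(R, Z) = -21
o(p, D) = 9 - 8*D (o(p, D) = -8*D + 9 = 9 - 8*D)
g = -3073 (g = -21 - 3052 = -3073)
(o(-14, -32) - 1*4403)/g = ((9 - 8*(-32)) - 1*4403)/(-3073) = ((9 + 256) - 4403)*(-1/3073) = (265 - 4403)*(-1/3073) = -4138*(-1/3073) = 4138/3073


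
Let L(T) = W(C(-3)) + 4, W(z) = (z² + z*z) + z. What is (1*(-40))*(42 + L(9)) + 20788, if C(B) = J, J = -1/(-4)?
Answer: 18933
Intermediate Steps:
J = ¼ (J = -1*(-¼) = ¼ ≈ 0.25000)
C(B) = ¼
W(z) = z + 2*z² (W(z) = (z² + z²) + z = 2*z² + z = z + 2*z²)
L(T) = 35/8 (L(T) = (1 + 2*(¼))/4 + 4 = (1 + ½)/4 + 4 = (¼)*(3/2) + 4 = 3/8 + 4 = 35/8)
(1*(-40))*(42 + L(9)) + 20788 = (1*(-40))*(42 + 35/8) + 20788 = -40*371/8 + 20788 = -1855 + 20788 = 18933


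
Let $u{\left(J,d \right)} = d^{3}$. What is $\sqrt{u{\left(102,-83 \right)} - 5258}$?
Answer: $i \sqrt{577045} \approx 759.63 i$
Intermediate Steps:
$\sqrt{u{\left(102,-83 \right)} - 5258} = \sqrt{\left(-83\right)^{3} - 5258} = \sqrt{-571787 - 5258} = \sqrt{-577045} = i \sqrt{577045}$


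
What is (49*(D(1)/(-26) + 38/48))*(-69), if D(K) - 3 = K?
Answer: -224273/104 ≈ -2156.5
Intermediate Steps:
D(K) = 3 + K
(49*(D(1)/(-26) + 38/48))*(-69) = (49*((3 + 1)/(-26) + 38/48))*(-69) = (49*(4*(-1/26) + 38*(1/48)))*(-69) = (49*(-2/13 + 19/24))*(-69) = (49*(199/312))*(-69) = (9751/312)*(-69) = -224273/104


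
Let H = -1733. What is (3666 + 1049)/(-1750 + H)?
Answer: -4715/3483 ≈ -1.3537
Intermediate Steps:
(3666 + 1049)/(-1750 + H) = (3666 + 1049)/(-1750 - 1733) = 4715/(-3483) = 4715*(-1/3483) = -4715/3483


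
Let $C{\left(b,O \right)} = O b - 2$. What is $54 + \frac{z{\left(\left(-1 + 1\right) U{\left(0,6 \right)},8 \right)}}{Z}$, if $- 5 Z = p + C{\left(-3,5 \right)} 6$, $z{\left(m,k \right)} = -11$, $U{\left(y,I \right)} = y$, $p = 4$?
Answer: $\frac{5237}{98} \approx 53.439$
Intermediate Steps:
$C{\left(b,O \right)} = -2 + O b$
$Z = \frac{98}{5}$ ($Z = - \frac{4 + \left(-2 + 5 \left(-3\right)\right) 6}{5} = - \frac{4 + \left(-2 - 15\right) 6}{5} = - \frac{4 - 102}{5} = \left(- \frac{1}{5}\right) \left(-98\right) = \frac{98}{5} \approx 19.6$)
$54 + \frac{z{\left(\left(-1 + 1\right) U{\left(0,6 \right)},8 \right)}}{Z} = 54 + \frac{1}{\frac{98}{5}} \left(-11\right) = 54 + \frac{5}{98} \left(-11\right) = 54 - \frac{55}{98} = \frac{5237}{98}$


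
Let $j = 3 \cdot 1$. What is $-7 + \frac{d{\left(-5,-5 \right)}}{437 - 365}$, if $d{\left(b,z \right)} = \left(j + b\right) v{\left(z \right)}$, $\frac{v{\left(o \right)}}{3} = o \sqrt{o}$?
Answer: $-7 + \frac{5 i \sqrt{5}}{12} \approx -7.0 + 0.93169 i$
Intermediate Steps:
$v{\left(o \right)} = 3 o^{\frac{3}{2}}$ ($v{\left(o \right)} = 3 o \sqrt{o} = 3 o^{\frac{3}{2}}$)
$j = 3$
$d{\left(b,z \right)} = 3 z^{\frac{3}{2}} \left(3 + b\right)$ ($d{\left(b,z \right)} = \left(3 + b\right) 3 z^{\frac{3}{2}} = 3 z^{\frac{3}{2}} \left(3 + b\right)$)
$-7 + \frac{d{\left(-5,-5 \right)}}{437 - 365} = -7 + \frac{3 \left(-5\right)^{\frac{3}{2}} \left(3 - 5\right)}{437 - 365} = -7 + \frac{3 \left(- 5 i \sqrt{5}\right) \left(-2\right)}{72} = -7 + 30 i \sqrt{5} \cdot \frac{1}{72} = -7 + \frac{5 i \sqrt{5}}{12}$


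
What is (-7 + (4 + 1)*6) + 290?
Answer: 313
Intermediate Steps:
(-7 + (4 + 1)*6) + 290 = (-7 + 5*6) + 290 = (-7 + 30) + 290 = 23 + 290 = 313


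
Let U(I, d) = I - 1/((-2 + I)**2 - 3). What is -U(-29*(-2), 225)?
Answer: -181713/3133 ≈ -58.000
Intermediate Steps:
U(I, d) = I - 1/(-3 + (-2 + I)**2)
-U(-29*(-2), 225) = -(-1 - (-87)*(-2) + (-29*(-2))*(-2 - 29*(-2))**2)/(-3 + (-2 - 29*(-2))**2) = -(-1 - 3*58 + 58*(-2 + 58)**2)/(-3 + (-2 + 58)**2) = -(-1 - 174 + 58*56**2)/(-3 + 56**2) = -(-1 - 174 + 58*3136)/(-3 + 3136) = -(-1 - 174 + 181888)/3133 = -181713/3133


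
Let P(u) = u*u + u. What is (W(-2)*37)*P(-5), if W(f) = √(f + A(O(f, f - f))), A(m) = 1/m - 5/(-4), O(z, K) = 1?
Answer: 370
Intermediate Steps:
A(m) = 5/4 + 1/m (A(m) = 1/m - 5*(-¼) = 1/m + 5/4 = 5/4 + 1/m)
P(u) = u + u² (P(u) = u² + u = u + u²)
W(f) = √(9/4 + f) (W(f) = √(f + (5/4 + 1/1)) = √(f + (5/4 + 1)) = √(f + 9/4) = √(9/4 + f))
(W(-2)*37)*P(-5) = ((√(9 + 4*(-2))/2)*37)*(-5*(1 - 5)) = ((√(9 - 8)/2)*37)*(-5*(-4)) = ((√1/2)*37)*20 = (((½)*1)*37)*20 = ((½)*37)*20 = (37/2)*20 = 370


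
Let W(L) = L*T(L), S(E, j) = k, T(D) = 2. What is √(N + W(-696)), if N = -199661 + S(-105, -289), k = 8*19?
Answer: I*√200901 ≈ 448.22*I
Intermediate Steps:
k = 152
S(E, j) = 152
W(L) = 2*L (W(L) = L*2 = 2*L)
N = -199509 (N = -199661 + 152 = -199509)
√(N + W(-696)) = √(-199509 + 2*(-696)) = √(-199509 - 1392) = √(-200901) = I*√200901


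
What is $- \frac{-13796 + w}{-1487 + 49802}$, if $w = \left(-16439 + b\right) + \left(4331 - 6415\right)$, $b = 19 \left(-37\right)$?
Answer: $\frac{33022}{48315} \approx 0.68347$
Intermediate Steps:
$b = -703$
$w = -19226$ ($w = \left(-16439 - 703\right) + \left(4331 - 6415\right) = -17142 - 2084 = -19226$)
$- \frac{-13796 + w}{-1487 + 49802} = - \frac{-13796 - 19226}{-1487 + 49802} = - \frac{-33022}{48315} = \left(-1\right) \left(- \frac{33022}{48315}\right) = \frac{33022}{48315}$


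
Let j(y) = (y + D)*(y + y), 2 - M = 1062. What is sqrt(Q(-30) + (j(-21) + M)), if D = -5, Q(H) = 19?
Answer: sqrt(51) ≈ 7.1414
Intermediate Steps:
M = -1060 (M = 2 - 1*1062 = 2 - 1062 = -1060)
j(y) = 2*y*(-5 + y) (j(y) = (y - 5)*(y + y) = (-5 + y)*(2*y) = 2*y*(-5 + y))
sqrt(Q(-30) + (j(-21) + M)) = sqrt(19 + (2*(-21)*(-5 - 21) - 1060)) = sqrt(19 + (2*(-21)*(-26) - 1060)) = sqrt(19 + (1092 - 1060)) = sqrt(19 + 32) = sqrt(51)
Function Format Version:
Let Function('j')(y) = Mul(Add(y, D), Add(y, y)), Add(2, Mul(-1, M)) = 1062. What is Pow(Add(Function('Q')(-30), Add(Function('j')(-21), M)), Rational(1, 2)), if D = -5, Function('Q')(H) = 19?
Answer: Pow(51, Rational(1, 2)) ≈ 7.1414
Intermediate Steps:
M = -1060 (M = Add(2, Mul(-1, 1062)) = Add(2, -1062) = -1060)
Function('j')(y) = Mul(2, y, Add(-5, y)) (Function('j')(y) = Mul(Add(y, -5), Add(y, y)) = Mul(Add(-5, y), Mul(2, y)) = Mul(2, y, Add(-5, y)))
Pow(Add(Function('Q')(-30), Add(Function('j')(-21), M)), Rational(1, 2)) = Pow(Add(19, Add(Mul(2, -21, Add(-5, -21)), -1060)), Rational(1, 2)) = Pow(Add(19, Add(Mul(2, -21, -26), -1060)), Rational(1, 2)) = Pow(Add(19, Add(1092, -1060)), Rational(1, 2)) = Pow(Add(19, 32), Rational(1, 2)) = Pow(51, Rational(1, 2))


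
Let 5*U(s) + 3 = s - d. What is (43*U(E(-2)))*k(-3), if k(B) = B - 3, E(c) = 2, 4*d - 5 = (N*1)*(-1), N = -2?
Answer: 1419/10 ≈ 141.90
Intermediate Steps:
d = 7/4 (d = 5/4 + (-2*1*(-1))/4 = 5/4 + (-2*(-1))/4 = 5/4 + (¼)*2 = 5/4 + ½ = 7/4 ≈ 1.7500)
U(s) = -19/20 + s/5 (U(s) = -⅗ + (s - 1*7/4)/5 = -⅗ + (s - 7/4)/5 = -⅗ + (-7/4 + s)/5 = -⅗ + (-7/20 + s/5) = -19/20 + s/5)
k(B) = -3 + B
(43*U(E(-2)))*k(-3) = (43*(-19/20 + (⅕)*2))*(-3 - 3) = (43*(-19/20 + ⅖))*(-6) = (43*(-11/20))*(-6) = -473/20*(-6) = 1419/10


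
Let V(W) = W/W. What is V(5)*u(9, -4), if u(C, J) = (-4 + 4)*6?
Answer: 0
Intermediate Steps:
u(C, J) = 0 (u(C, J) = 0*6 = 0)
V(W) = 1
V(5)*u(9, -4) = 1*0 = 0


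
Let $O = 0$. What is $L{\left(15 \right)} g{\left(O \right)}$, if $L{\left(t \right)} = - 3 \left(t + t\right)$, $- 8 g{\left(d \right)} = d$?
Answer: $0$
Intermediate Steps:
$g{\left(d \right)} = - \frac{d}{8}$
$L{\left(t \right)} = - 6 t$ ($L{\left(t \right)} = - 3 \cdot 2 t = - 6 t$)
$L{\left(15 \right)} g{\left(O \right)} = \left(-6\right) 15 \left(\left(- \frac{1}{8}\right) 0\right) = \left(-90\right) 0 = 0$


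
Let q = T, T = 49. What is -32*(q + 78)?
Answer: -4064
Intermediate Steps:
q = 49
-32*(q + 78) = -32*(49 + 78) = -32*127 = -4064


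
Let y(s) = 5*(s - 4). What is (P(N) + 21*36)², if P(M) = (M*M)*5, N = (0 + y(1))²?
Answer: 64455562161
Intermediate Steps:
y(s) = -20 + 5*s (y(s) = 5*(-4 + s) = -20 + 5*s)
N = 225 (N = (0 + (-20 + 5*1))² = (0 + (-20 + 5))² = (0 - 15)² = (-15)² = 225)
P(M) = 5*M² (P(M) = M²*5 = 5*M²)
(P(N) + 21*36)² = (5*225² + 21*36)² = (5*50625 + 756)² = (253125 + 756)² = 253881² = 64455562161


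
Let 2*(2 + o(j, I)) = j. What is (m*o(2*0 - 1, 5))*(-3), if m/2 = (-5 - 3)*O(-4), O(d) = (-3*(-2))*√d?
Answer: -1440*I ≈ -1440.0*I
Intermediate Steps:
o(j, I) = -2 + j/2
O(d) = 6*√d
m = -192*I (m = 2*((-5 - 3)*(6*√(-4))) = 2*(-48*2*I) = 2*(-96*I) = -192*I ≈ -192.0*I)
(m*o(2*0 - 1, 5))*(-3) = ((-192*I)*(-2 + (2*0 - 1)/2))*(-3) = ((-192*I)*(-2 + (0 - 1)/2))*(-3) = ((-192*I)*(-2 + (½)*(-1)))*(-3) = ((-192*I)*(-2 - ½))*(-3) = (-192*I*(-5/2))*(-3) = (480*I)*(-3) = -1440*I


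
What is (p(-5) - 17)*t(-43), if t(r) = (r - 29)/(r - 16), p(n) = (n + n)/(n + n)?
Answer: -1152/59 ≈ -19.525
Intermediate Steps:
p(n) = 1 (p(n) = (2*n)/((2*n)) = (2*n)*(1/(2*n)) = 1)
t(r) = (-29 + r)/(-16 + r)
(p(-5) - 17)*t(-43) = (1 - 17)*((-29 - 43)/(-16 - 43)) = -16*(-72)/(-59) = -(-16)*(-72)/59 = -16*72/59 = -1152/59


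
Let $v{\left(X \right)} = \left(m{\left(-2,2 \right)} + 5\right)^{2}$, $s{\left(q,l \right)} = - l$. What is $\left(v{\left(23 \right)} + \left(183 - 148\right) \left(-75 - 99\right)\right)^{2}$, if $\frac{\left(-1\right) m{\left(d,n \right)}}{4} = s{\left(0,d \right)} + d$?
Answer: $36784225$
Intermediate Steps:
$m{\left(d,n \right)} = 0$ ($m{\left(d,n \right)} = - 4 \left(- d + d\right) = \left(-4\right) 0 = 0$)
$v{\left(X \right)} = 25$ ($v{\left(X \right)} = \left(0 + 5\right)^{2} = 5^{2} = 25$)
$\left(v{\left(23 \right)} + \left(183 - 148\right) \left(-75 - 99\right)\right)^{2} = \left(25 + \left(183 - 148\right) \left(-75 - 99\right)\right)^{2} = \left(25 + 35 \left(-174\right)\right)^{2} = \left(25 - 6090\right)^{2} = \left(-6065\right)^{2} = 36784225$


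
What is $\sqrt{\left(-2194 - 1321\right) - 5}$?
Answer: $8 i \sqrt{55} \approx 59.33 i$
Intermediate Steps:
$\sqrt{\left(-2194 - 1321\right) - 5} = \sqrt{-3515 - 5} = \sqrt{-3520} = 8 i \sqrt{55}$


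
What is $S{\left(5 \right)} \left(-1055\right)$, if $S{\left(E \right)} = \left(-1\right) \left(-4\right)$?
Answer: $-4220$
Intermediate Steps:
$S{\left(E \right)} = 4$
$S{\left(5 \right)} \left(-1055\right) = 4 \left(-1055\right) = -4220$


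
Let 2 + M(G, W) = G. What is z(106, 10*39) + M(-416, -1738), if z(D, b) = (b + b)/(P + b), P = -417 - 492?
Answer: -72574/173 ≈ -419.50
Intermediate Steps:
P = -909
M(G, W) = -2 + G
z(D, b) = 2*b/(-909 + b) (z(D, b) = (b + b)/(-909 + b) = (2*b)/(-909 + b) = 2*b/(-909 + b))
z(106, 10*39) + M(-416, -1738) = 2*(10*39)/(-909 + 10*39) + (-2 - 416) = 2*390/(-909 + 390) - 418 = 2*390/(-519) - 418 = 2*390*(-1/519) - 418 = -260/173 - 418 = -72574/173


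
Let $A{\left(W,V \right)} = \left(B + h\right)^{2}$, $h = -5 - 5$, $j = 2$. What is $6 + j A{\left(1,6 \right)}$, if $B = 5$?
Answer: $56$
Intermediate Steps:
$h = -10$ ($h = -5 - 5 = -10$)
$A{\left(W,V \right)} = 25$ ($A{\left(W,V \right)} = \left(5 - 10\right)^{2} = \left(-5\right)^{2} = 25$)
$6 + j A{\left(1,6 \right)} = 6 + 2 \cdot 25 = 6 + 50 = 56$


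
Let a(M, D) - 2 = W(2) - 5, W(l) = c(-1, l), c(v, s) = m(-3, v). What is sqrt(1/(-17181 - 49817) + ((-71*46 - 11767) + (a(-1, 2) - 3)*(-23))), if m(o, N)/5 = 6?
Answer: I*sqrt(69956888349338)/66998 ≈ 124.84*I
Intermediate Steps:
m(o, N) = 30 (m(o, N) = 5*6 = 30)
c(v, s) = 30
W(l) = 30
a(M, D) = 27 (a(M, D) = 2 + (30 - 5) = 2 + 25 = 27)
sqrt(1/(-17181 - 49817) + ((-71*46 - 11767) + (a(-1, 2) - 3)*(-23))) = sqrt(1/(-17181 - 49817) + ((-71*46 - 11767) + (27 - 3)*(-23))) = sqrt(1/(-66998) + ((-3266 - 11767) + 24*(-23))) = sqrt(-1/66998 + (-15033 - 552)) = sqrt(-1/66998 - 15585) = sqrt(-1044163831/66998) = I*sqrt(69956888349338)/66998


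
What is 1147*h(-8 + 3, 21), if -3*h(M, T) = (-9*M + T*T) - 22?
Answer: -532208/3 ≈ -1.7740e+5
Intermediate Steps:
h(M, T) = 22/3 + 3*M - T²/3 (h(M, T) = -((-9*M + T*T) - 22)/3 = -((-9*M + T²) - 22)/3 = -((T² - 9*M) - 22)/3 = -(-22 + T² - 9*M)/3 = 22/3 + 3*M - T²/3)
1147*h(-8 + 3, 21) = 1147*(22/3 + 3*(-8 + 3) - ⅓*21²) = 1147*(22/3 + 3*(-5) - ⅓*441) = 1147*(22/3 - 15 - 147) = 1147*(-464/3) = -532208/3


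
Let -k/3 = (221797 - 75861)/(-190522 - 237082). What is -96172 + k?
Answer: -10280773520/106901 ≈ -96171.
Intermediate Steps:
k = 109452/106901 (k = -3*(221797 - 75861)/(-190522 - 237082) = -437808/(-427604) = -437808*(-1)/427604 = -3*(-36484/106901) = 109452/106901 ≈ 1.0239)
-96172 + k = -96172 + 109452/106901 = -10280773520/106901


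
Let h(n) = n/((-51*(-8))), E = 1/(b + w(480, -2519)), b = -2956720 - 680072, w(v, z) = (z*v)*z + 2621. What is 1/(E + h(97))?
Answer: 1241192756472/295087493981 ≈ 4.2062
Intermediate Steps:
w(v, z) = 2621 + v*z**2 (w(v, z) = (v*z)*z + 2621 = v*z**2 + 2621 = 2621 + v*z**2)
b = -3636792
E = 1/3042139109 (E = 1/(-3636792 + (2621 + 480*(-2519)**2)) = 1/(-3636792 + (2621 + 480*6345361)) = 1/(-3636792 + (2621 + 3045773280)) = 1/(-3636792 + 3045775901) = 1/3042139109 ≈ 3.2872e-10)
h(n) = n/408
1/(E + h(97)) = 1/(1/3042139109 + (1/408)*97) = 1/(1/3042139109 + 97/408) = 1/(295087493981/1241192756472) = 1241192756472/295087493981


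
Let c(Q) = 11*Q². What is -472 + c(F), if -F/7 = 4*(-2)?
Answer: 34024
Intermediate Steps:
F = 56 (F = -28*(-2) = -7*(-8) = 56)
-472 + c(F) = -472 + 11*56² = -472 + 11*3136 = -472 + 34496 = 34024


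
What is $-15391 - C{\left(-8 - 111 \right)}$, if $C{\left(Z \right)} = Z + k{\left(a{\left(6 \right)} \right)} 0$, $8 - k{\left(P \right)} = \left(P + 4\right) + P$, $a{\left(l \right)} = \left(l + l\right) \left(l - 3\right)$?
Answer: $-15272$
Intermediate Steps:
$a{\left(l \right)} = 2 l \left(-3 + l\right)$
$k{\left(P \right)} = 4 - 2 P$ ($k{\left(P \right)} = 8 - \left(\left(P + 4\right) + P\right) = 8 - \left(\left(4 + P\right) + P\right) = 8 - \left(4 + 2 P\right) = 4 - 2 P$)
$C{\left(Z \right)} = Z$ ($C{\left(Z \right)} = Z + \left(4 - 2 \cdot 2 \cdot 6 \left(-3 + 6\right)\right) 0 = Z + \left(4 - 2 \cdot 2 \cdot 6 \cdot 3\right) 0 = Z + \left(4 - 72\right) 0 = Z - 0 = Z + 0 = Z$)
$-15391 - C{\left(-8 - 111 \right)} = -15391 - \left(-8 - 111\right) = -15391 - -119 = -15391 + 119 = -15272$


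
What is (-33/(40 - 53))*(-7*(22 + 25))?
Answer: -10857/13 ≈ -835.15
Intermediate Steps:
(-33/(40 - 53))*(-7*(22 + 25)) = (-33/(-13))*(-7*47) = -33*(-1/13)*(-329) = (33/13)*(-329) = -10857/13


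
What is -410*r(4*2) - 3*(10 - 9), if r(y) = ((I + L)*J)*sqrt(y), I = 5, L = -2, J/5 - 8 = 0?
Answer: -3 - 98400*sqrt(2) ≈ -1.3916e+5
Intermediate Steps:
J = 40 (J = 40 + 5*0 = 40 + 0 = 40)
r(y) = 120*sqrt(y) (r(y) = ((5 - 2)*40)*sqrt(y) = (3*40)*sqrt(y) = 120*sqrt(y))
-410*r(4*2) - 3*(10 - 9) = -49200*sqrt(4*2) - 3*(10 - 9) = -49200*sqrt(8) - 3*1 = -49200*2*sqrt(2) - 3 = -98400*sqrt(2) - 3 = -3 - 98400*sqrt(2)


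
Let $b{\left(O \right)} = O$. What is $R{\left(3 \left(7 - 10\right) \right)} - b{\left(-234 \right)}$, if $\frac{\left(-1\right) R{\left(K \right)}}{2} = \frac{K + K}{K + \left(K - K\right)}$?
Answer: $230$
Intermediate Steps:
$R{\left(K \right)} = -4$ ($R{\left(K \right)} = - 2 \frac{K + K}{K + \left(K - K\right)} = - 2 \frac{2 K}{K + 0} = - 2 \frac{2 K}{K} = \left(-2\right) 2 = -4$)
$R{\left(3 \left(7 - 10\right) \right)} - b{\left(-234 \right)} = -4 - -234 = -4 + 234 = 230$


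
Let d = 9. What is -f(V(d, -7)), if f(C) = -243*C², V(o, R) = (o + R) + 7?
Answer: 19683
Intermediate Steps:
V(o, R) = 7 + R + o (V(o, R) = (R + o) + 7 = 7 + R + o)
-f(V(d, -7)) = -(-243)*(7 - 7 + 9)² = -(-243)*9² = -(-243)*81 = -1*(-19683) = 19683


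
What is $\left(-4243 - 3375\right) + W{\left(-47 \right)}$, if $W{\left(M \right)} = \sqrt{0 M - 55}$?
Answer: $-7618 + i \sqrt{55} \approx -7618.0 + 7.4162 i$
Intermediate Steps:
$W{\left(M \right)} = i \sqrt{55}$ ($W{\left(M \right)} = \sqrt{0 - 55} = \sqrt{-55} = i \sqrt{55}$)
$\left(-4243 - 3375\right) + W{\left(-47 \right)} = \left(-4243 - 3375\right) + i \sqrt{55} = -7618 + i \sqrt{55}$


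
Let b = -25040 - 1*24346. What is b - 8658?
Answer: -58044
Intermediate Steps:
b = -49386 (b = -25040 - 24346 = -49386)
b - 8658 = -49386 - 8658 = -58044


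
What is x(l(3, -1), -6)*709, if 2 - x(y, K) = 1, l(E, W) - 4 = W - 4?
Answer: 709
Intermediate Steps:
l(E, W) = W (l(E, W) = 4 + (W - 4) = 4 + (-4 + W) = W)
x(y, K) = 1 (x(y, K) = 2 - 1*1 = 2 - 1 = 1)
x(l(3, -1), -6)*709 = 1*709 = 709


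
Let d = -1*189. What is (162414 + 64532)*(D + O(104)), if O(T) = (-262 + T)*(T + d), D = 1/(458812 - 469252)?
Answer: 15909958438127/5220 ≈ 3.0479e+9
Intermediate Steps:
D = -1/10440 (D = 1/(-10440) = -1/10440 ≈ -9.5785e-5)
d = -189
O(T) = (-262 + T)*(-189 + T) (O(T) = (-262 + T)*(T - 189) = (-262 + T)*(-189 + T))
(162414 + 64532)*(D + O(104)) = (162414 + 64532)*(-1/10440 + (49518 + 104² - 451*104)) = 226946*(-1/10440 + (49518 + 10816 - 46904)) = 226946*(-1/10440 + 13430) = 226946*(140209199/10440) = 15909958438127/5220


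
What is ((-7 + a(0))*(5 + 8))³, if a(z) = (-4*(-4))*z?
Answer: -753571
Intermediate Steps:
a(z) = 16*z
((-7 + a(0))*(5 + 8))³ = ((-7 + 16*0)*(5 + 8))³ = ((-7 + 0)*13)³ = (-7*13)³ = (-91)³ = -753571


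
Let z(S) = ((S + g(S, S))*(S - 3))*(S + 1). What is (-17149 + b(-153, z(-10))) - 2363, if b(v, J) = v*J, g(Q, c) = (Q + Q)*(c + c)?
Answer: -7000902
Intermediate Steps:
g(Q, c) = 4*Q*c (g(Q, c) = (2*Q)*(2*c) = 4*Q*c)
z(S) = (1 + S)*(-3 + S)*(S + 4*S**2) (z(S) = ((S + 4*S*S)*(S - 3))*(S + 1) = ((S + 4*S**2)*(-3 + S))*(1 + S) = ((-3 + S)*(S + 4*S**2))*(1 + S) = (1 + S)*(-3 + S)*(S + 4*S**2))
b(v, J) = J*v
(-17149 + b(-153, z(-10))) - 2363 = (-17149 - 10*(-3 - 14*(-10) - 7*(-10)**2 + 4*(-10)**3)*(-153)) - 2363 = (-17149 - 10*(-3 + 140 - 7*100 + 4*(-1000))*(-153)) - 2363 = (-17149 - 10*(-3 + 140 - 700 - 4000)*(-153)) - 2363 = (-17149 - 10*(-4563)*(-153)) - 2363 = (-17149 + 45630*(-153)) - 2363 = (-17149 - 6981390) - 2363 = -6998539 - 2363 = -7000902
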